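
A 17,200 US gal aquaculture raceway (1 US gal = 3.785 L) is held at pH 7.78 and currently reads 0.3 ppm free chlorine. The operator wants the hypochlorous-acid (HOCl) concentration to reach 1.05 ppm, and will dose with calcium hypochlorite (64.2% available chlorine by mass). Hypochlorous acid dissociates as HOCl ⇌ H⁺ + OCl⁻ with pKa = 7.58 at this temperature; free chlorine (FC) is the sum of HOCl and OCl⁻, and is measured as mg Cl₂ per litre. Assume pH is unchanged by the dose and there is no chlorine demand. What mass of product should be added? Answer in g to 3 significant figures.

245 g

Volume: 17,200 US gal × 3.785 L/gal = 65,102 L.
[OCl⁻]/[HOCl] = 10^(pH − pKa) = 10^(7.78 − 7.58) = 1.585; fraction as HOCl = 1/(1 + 1.585) = 0.3869.
Free chlorine required for 1.05 ppm HOCl: 1.05 / 0.3869 = 2.714 ppm.
FC to add: 2.714 − 0.3 = 2.414 mg/L as Cl₂.
Cl₂ equivalent: 2.414 mg/L × 65,102 L = 157.2 g.
Product at 64.2% available Cl: 157.2 / 0.642 = 244.8 g.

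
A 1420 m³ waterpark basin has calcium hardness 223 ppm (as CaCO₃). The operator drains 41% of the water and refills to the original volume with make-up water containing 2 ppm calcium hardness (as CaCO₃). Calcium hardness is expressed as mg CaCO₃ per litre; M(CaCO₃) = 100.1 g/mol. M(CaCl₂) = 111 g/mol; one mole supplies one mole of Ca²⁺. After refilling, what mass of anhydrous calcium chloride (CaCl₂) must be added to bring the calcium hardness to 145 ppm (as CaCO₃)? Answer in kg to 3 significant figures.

Volume: 1420 m³ = 1,420,000 L.
After draining 41% and refilling: 223 × 0.59 + 2 × 0.41 = 132.39 ppm.
Deficit to target: 145 − 132.39 = 12.61 mg/L.
As CaCO₃: 12.61 mg/L × 1,420,000 L = 17,910 g; ÷ 100.1 = 178.9 mol Ca²⁺.
Mass: 178.9 × 111 = 19,860 g.

19.9 kg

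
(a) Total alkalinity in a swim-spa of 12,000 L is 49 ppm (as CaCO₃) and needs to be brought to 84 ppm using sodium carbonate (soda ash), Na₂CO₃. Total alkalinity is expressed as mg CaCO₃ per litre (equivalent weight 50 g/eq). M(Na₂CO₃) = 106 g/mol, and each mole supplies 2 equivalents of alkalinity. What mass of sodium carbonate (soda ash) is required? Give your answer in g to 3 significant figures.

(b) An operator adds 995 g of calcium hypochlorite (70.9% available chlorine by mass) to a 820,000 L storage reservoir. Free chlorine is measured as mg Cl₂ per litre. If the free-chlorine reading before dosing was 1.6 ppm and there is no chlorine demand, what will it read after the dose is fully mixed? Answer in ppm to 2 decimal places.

(a) 445 g; (b) 2.46 ppm

(a) Alkalinity to add: (84 − 49) = 35 mg/L as CaCO₃ × 12,000 L = 420 g as CaCO₃.
(a) Equivalents: 420 g ÷ 50 g/eq = 8.4 eq.
(a) Each mole of Na₂CO₃ supplies 2 eq, so 8.4 / 2 = 4.2 mol.
(a) Mass: 4.2 mol × 106 g/mol = 445.2 g.

(b) Available chlorine delivered: 995 g × 0.709 = 705.5 g as Cl₂.
(b) Concentration rise: 705.5 g / 820,000 L = 0.8603 mg/L = 0.86 ppm.
(b) Final FC: 1.6 + 0.86 = 2.46 ppm.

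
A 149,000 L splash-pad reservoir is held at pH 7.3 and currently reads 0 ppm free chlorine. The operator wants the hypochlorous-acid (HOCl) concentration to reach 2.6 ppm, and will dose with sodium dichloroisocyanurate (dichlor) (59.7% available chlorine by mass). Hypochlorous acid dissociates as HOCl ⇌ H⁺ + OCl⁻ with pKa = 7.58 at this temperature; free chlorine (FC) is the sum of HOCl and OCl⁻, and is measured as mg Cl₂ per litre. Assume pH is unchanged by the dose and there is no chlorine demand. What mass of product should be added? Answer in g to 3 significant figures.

989 g

[OCl⁻]/[HOCl] = 10^(pH − pKa) = 10^(7.3 − 7.58) = 0.5248; fraction as HOCl = 1/(1 + 0.5248) = 0.6558.
Free chlorine required for 2.6 ppm HOCl: 2.6 / 0.6558 = 3.964 ppm.
FC to add: 3.964 − 0 = 3.964 mg/L as Cl₂.
Cl₂ equivalent: 3.964 mg/L × 149,000 L = 590.7 g.
Product at 59.7% available Cl: 590.7 / 0.597 = 989.5 g.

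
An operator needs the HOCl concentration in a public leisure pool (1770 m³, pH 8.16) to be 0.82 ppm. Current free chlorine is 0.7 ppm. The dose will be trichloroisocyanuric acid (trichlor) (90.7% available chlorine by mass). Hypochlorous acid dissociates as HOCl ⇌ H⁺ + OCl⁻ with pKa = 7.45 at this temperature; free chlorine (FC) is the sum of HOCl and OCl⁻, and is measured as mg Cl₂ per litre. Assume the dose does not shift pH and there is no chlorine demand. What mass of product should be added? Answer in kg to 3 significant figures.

8.44 kg

Volume: 1770 m³ = 1,770,000 L.
[OCl⁻]/[HOCl] = 10^(pH − pKa) = 10^(8.16 − 7.45) = 5.129; fraction as HOCl = 1/(1 + 5.129) = 0.1632.
Free chlorine required for 0.82 ppm HOCl: 0.82 / 0.1632 = 5.025 ppm.
FC to add: 5.025 − 0.7 = 4.325 mg/L as Cl₂.
Cl₂ equivalent: 4.325 mg/L × 1,770,000 L = 7656 g.
Product at 90.7% available Cl: 7656 / 0.907 = 8441 g.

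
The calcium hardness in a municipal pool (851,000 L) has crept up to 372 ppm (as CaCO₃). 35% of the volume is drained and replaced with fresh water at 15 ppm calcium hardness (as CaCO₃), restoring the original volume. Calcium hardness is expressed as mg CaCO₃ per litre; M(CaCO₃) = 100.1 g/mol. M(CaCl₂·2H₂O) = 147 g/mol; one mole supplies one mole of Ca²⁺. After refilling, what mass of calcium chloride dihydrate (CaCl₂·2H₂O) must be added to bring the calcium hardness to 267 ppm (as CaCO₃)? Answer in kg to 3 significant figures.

After draining 35% and refilling: 372 × 0.65 + 15 × 0.35 = 247.05 ppm.
Deficit to target: 267 − 247.05 = 19.95 mg/L.
As CaCO₃: 19.95 mg/L × 851,000 L = 16,980 g; ÷ 100.1 = 169.6 mol Ca²⁺.
Mass: 169.6 × 147 = 24,930 g.

24.9 kg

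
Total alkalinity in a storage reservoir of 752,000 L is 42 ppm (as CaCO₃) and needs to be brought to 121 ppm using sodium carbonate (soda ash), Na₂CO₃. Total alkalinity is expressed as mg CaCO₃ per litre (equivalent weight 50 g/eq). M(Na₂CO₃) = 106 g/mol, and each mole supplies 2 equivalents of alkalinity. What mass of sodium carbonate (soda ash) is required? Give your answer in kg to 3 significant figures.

63.0 kg

Alkalinity to add: (121 − 42) = 79 mg/L as CaCO₃ × 752,000 L = 59,410 g as CaCO₃.
Equivalents: 59,410 g ÷ 50 g/eq = 1188 eq.
Each mole of Na₂CO₃ supplies 2 eq, so 1188 / 2 = 594.1 mol.
Mass: 594.1 mol × 106 g/mol = 62,970 g.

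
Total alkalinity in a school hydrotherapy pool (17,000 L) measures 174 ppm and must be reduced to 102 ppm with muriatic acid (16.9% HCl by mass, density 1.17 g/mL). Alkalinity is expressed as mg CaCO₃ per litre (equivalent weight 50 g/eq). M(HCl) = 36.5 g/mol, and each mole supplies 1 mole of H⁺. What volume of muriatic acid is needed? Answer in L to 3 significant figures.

Alkalinity to neutralize: (174 − 102) = 72 mg/L as CaCO₃ × 17,000 L = 1224 g as CaCO₃.
Equivalents of H⁺ required: 1224 ÷ 50 g/eq = 24.48 eq = 24.48 mol HCl.
Mass of HCl: 24.48 × 36.5 = 893.5 g.
Mass of 16.9% solution: 893.5 / 0.169 = 5287 g.
Volume: 5287 g ÷ 1.17 g/mL = 4519 mL.

4.52 L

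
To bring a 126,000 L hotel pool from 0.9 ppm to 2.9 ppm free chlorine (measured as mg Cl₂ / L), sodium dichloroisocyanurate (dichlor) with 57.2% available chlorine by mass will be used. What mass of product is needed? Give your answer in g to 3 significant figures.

Chlorine deficit: 2.9 − 0.9 = 2 ppm = 2 mg/L as Cl₂.
Cl₂ equivalent needed: 2 mg/L × 126,000 L = 252,000 mg = 252 g.
Product at 57.2% available chlorine: 252 / 0.572 = 440.6 g.

441 g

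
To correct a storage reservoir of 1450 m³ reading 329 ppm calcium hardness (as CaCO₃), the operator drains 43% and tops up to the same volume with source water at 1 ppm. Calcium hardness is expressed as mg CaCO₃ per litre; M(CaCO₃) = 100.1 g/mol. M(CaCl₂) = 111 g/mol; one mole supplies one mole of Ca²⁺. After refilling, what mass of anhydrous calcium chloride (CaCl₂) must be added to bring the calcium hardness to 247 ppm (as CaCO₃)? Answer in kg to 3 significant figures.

94.9 kg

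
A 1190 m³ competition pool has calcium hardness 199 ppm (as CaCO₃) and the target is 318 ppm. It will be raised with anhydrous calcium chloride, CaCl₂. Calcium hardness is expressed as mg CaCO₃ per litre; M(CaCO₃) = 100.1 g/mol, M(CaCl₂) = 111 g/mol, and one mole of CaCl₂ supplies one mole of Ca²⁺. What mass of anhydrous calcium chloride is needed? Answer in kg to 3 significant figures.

157 kg

Volume: 1190 m³ = 1,190,000 L.
Hardness to add: (318 − 199) = 119 mg/L as CaCO₃ × 1,190,000 L = 141,600 g as CaCO₃.
Moles of Ca²⁺ (1 mol Ca²⁺ ≡ 1 mol CaCO₃): 141,600 / 100.1 g/mol = 1415 mol.
Mass of CaCl₂: 1415 × 111 = 157,000 g.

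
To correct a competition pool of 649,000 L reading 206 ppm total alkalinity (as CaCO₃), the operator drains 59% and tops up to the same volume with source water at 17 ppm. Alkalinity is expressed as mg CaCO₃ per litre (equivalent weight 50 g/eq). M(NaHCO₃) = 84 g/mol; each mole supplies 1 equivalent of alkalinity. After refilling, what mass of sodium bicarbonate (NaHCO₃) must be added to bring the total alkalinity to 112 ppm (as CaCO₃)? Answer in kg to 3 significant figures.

After draining 59% and refilling: 206 × 0.41 + 17 × 0.59 = 94.49 ppm.
Deficit to target: 112 − 94.49 = 17.51 mg/L.
As CaCO₃: 17.51 mg/L × 649,000 L = 11,360 g; ÷ 50 g/eq ÷ 1 = 227.3 mol NaHCO₃.
Mass: 227.3 × 84 = 19,090 g.

19.1 kg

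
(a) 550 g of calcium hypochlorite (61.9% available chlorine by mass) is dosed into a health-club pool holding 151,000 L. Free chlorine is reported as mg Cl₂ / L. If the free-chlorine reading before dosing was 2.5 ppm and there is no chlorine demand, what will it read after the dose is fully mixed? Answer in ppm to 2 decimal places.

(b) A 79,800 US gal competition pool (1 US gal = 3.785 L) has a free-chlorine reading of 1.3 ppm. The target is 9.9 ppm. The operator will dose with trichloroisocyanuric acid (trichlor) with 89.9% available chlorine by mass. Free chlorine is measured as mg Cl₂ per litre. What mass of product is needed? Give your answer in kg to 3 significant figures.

(a) Available chlorine delivered: 550 g × 0.619 = 340.4 g as Cl₂.
(a) Concentration rise: 340.4 g / 151,000 L = 2.255 mg/L = 2.25 ppm.
(a) Final FC: 2.5 + 2.25 = 4.75 ppm.

(b) Volume: 79,800 US gal × 3.785 L/gal = 302,043 L.
(b) Chlorine deficit: 9.9 − 1.3 = 8.6 ppm = 8.6 mg/L as Cl₂.
(b) Cl₂ equivalent needed: 8.6 mg/L × 302,043 L = 2,598,000 mg = 2598 g.
(b) Product at 89.9% available chlorine: 2598 / 0.899 = 2889 g.

(a) 4.75 ppm; (b) 2.89 kg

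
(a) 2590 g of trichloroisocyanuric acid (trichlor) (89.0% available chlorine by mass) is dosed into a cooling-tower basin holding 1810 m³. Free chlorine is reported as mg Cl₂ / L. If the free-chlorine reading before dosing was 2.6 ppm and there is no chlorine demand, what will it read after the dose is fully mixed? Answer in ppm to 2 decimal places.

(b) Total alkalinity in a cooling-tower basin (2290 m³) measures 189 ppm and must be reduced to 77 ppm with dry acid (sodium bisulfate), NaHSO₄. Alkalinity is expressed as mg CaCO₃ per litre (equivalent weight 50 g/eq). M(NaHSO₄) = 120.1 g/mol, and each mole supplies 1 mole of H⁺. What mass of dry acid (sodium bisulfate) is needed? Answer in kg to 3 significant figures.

(a) 3.87 ppm; (b) 616 kg

(a) Volume: 1810 m³ = 1,810,000 L.
(a) Available chlorine delivered: 2590 g × 0.89 = 2305 g as Cl₂.
(a) Concentration rise: 2305 g / 1,810,000 L = 1.274 mg/L = 1.27 ppm.
(a) Final FC: 2.6 + 1.27 = 3.87 ppm.

(b) Volume: 2290 m³ = 2,290,000 L.
(b) Alkalinity to neutralize: (189 − 77) = 112 mg/L as CaCO₃ × 2,290,000 L = 256,500 g as CaCO₃.
(b) Equivalents of H⁺ required: 256,500 ÷ 50 g/eq = 5130 eq = 5130 mol NaHSO₄.
(b) Mass of NaHSO₄: 5130 × 120.1 = 616,100 g.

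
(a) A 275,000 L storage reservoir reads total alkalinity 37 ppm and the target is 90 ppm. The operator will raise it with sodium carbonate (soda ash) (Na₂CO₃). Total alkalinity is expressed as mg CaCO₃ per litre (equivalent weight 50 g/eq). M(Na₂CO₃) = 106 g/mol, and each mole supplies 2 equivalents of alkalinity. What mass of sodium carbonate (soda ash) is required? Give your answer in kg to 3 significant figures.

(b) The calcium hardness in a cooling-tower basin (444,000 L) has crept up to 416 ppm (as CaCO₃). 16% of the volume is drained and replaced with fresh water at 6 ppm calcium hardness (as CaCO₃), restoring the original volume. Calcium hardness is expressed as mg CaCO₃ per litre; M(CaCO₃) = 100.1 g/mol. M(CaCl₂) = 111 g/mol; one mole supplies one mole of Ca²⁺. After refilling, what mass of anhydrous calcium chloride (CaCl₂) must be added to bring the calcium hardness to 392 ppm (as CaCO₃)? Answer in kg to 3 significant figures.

(a) 15.4 kg; (b) 20.5 kg

(a) Alkalinity to add: (90 − 37) = 53 mg/L as CaCO₃ × 275,000 L = 14,580 g as CaCO₃.
(a) Equivalents: 14,580 g ÷ 50 g/eq = 291.5 eq.
(a) Each mole of Na₂CO₃ supplies 2 eq, so 291.5 / 2 = 145.8 mol.
(a) Mass: 145.8 mol × 106 g/mol = 15,450 g.

(b) After draining 16% and refilling: 416 × 0.84 + 6 × 0.16 = 350.4 ppm.
(b) Deficit to target: 392 − 350.4 = 41.6 mg/L.
(b) As CaCO₃: 41.6 mg/L × 444,000 L = 18,470 g; ÷ 100.1 = 184.5 mol Ca²⁺.
(b) Mass: 184.5 × 111 = 20,480 g.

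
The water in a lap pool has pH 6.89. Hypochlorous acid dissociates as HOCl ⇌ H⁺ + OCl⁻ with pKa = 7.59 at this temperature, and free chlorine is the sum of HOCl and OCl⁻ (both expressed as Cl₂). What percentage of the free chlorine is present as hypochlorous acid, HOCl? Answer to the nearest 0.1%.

83.4%

[OCl⁻]/[HOCl] = 10^(pH − pKa) = 10^(6.89 − 7.59) = 10^-0.70 = 0.1995.
Fraction as HOCl = 1 / (1 + 0.1995) = 0.8337.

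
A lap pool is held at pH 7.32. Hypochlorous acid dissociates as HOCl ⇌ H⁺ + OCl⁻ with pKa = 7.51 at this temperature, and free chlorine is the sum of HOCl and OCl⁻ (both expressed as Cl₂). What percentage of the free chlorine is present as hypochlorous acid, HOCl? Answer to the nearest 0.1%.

[OCl⁻]/[HOCl] = 10^(pH − pKa) = 10^(7.32 − 7.51) = 10^-0.19 = 0.6457.
Fraction as HOCl = 1 / (1 + 0.6457) = 0.6077.

60.8%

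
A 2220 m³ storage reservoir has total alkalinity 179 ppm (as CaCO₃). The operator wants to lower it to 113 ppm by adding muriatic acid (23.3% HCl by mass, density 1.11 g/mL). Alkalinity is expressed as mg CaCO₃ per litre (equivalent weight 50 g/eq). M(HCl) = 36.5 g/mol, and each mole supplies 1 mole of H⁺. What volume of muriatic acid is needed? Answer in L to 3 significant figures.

414 L

Volume: 2220 m³ = 2,220,000 L.
Alkalinity to neutralize: (179 − 113) = 66 mg/L as CaCO₃ × 2,220,000 L = 146,500 g as CaCO₃.
Equivalents of H⁺ required: 146,500 ÷ 50 g/eq = 2930 eq = 2930 mol HCl.
Mass of HCl: 2930 × 36.5 = 107,000 g.
Mass of 23.3% solution: 107,000 / 0.233 = 459,100 g.
Volume: 459,100 g ÷ 1.11 g/mL = 413,600 mL.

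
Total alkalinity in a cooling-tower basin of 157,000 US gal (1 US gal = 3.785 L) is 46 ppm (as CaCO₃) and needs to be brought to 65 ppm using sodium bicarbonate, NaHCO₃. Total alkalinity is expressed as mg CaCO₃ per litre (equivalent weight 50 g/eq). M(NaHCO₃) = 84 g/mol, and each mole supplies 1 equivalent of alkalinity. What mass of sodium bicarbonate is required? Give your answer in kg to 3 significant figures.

Volume: 157,000 US gal × 3.785 L/gal = 594,245 L.
Alkalinity to add: (65 − 46) = 19 mg/L as CaCO₃ × 594,245 L = 11,290 g as CaCO₃.
Equivalents: 11,290 g ÷ 50 g/eq = 225.8 eq.
NaHCO₃ supplies 1 eq per mole → 225.8 mol.
Mass: 225.8 mol × 84 g/mol = 18,970 g.

19.0 kg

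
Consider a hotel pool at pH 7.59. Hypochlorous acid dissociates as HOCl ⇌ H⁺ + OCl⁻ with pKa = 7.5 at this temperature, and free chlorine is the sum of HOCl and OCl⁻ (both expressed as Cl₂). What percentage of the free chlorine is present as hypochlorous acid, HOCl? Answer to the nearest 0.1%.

44.8%

[OCl⁻]/[HOCl] = 10^(pH − pKa) = 10^(7.59 − 7.5) = 10^0.09 = 1.23.
Fraction as HOCl = 1 / (1 + 1.23) = 0.4484.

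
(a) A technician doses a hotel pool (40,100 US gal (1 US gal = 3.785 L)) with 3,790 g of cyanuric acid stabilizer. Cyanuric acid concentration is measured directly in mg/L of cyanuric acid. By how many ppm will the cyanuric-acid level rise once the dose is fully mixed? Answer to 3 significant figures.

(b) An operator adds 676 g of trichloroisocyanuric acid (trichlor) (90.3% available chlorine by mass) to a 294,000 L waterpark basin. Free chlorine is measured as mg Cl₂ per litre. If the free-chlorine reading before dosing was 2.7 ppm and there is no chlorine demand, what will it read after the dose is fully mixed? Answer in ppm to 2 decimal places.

(a) 25.0 ppm; (b) 4.78 ppm

(a) Volume: 40,100 US gal × 3.785 L/gal = 151,778 L.
(a) Rise: 3,790 g / 151,778 L × 1000 = 24.97 mg/L.

(b) Available chlorine delivered: 676 g × 0.903 = 610.4 g as Cl₂.
(b) Concentration rise: 610.4 g / 294,000 L = 2.076 mg/L = 2.08 ppm.
(b) Final FC: 2.7 + 2.08 = 4.78 ppm.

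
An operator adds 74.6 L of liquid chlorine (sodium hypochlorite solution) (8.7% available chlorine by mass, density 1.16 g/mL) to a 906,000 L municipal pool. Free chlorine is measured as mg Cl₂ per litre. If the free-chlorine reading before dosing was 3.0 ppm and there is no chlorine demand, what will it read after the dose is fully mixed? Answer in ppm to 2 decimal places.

Mass of solution: 74.6 L × 1000 mL/L × 1.16 g/mL = 86,540 g.
Available chlorine delivered: 86,540 g × 0.087 = 7529 g as Cl₂.
Concentration rise: 7529 g / 906,000 L = 8.31 mg/L = 8.31 ppm.
Final FC: 3.0 + 8.31 = 11.31 ppm.

11.31 ppm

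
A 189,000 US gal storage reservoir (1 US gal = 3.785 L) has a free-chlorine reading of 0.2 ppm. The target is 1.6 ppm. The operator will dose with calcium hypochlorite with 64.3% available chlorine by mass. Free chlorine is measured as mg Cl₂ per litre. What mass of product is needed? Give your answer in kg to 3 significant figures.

1.56 kg

Volume: 189,000 US gal × 3.785 L/gal = 715,365 L.
Chlorine deficit: 1.6 − 0.2 = 1.4 ppm = 1.4 mg/L as Cl₂.
Cl₂ equivalent needed: 1.4 mg/L × 715,365 L = 1,002,000 mg = 1002 g.
Product at 64.3% available chlorine: 1002 / 0.643 = 1558 g.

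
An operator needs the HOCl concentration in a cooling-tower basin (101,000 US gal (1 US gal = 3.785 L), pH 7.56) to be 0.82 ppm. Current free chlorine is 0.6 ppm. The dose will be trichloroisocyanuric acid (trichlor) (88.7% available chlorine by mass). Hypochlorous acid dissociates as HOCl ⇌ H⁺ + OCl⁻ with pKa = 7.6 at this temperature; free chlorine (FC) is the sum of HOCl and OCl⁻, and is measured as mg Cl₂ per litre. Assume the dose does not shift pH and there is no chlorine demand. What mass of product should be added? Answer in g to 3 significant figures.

417 g

Volume: 101,000 US gal × 3.785 L/gal = 382,285 L.
[OCl⁻]/[HOCl] = 10^(pH − pKa) = 10^(7.56 − 7.6) = 0.912; fraction as HOCl = 1/(1 + 0.912) = 0.523.
Free chlorine required for 0.82 ppm HOCl: 0.82 / 0.523 = 1.568 ppm.
FC to add: 1.568 − 0.6 = 0.9678 mg/L as Cl₂.
Cl₂ equivalent: 0.9678 mg/L × 382,285 L = 370 g.
Product at 88.7% available Cl: 370 / 0.887 = 417.1 g.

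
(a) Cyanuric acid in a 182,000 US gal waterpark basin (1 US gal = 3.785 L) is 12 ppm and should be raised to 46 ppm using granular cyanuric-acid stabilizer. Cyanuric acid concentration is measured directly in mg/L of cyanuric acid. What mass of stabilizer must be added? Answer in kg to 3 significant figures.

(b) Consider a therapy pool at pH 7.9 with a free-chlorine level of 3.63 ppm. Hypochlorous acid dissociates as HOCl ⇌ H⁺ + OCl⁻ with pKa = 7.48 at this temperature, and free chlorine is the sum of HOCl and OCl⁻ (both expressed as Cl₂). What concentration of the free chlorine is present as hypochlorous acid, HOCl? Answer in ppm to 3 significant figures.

(a) 23.4 kg; (b) 1.00 ppm

(a) Volume: 182,000 US gal × 3.785 L/gal = 688,870 L.
(a) CYA to add: (46 − 12) = 34 mg/L × 688,870 L = 23,420 g cyanuric acid.

(b) [OCl⁻]/[HOCl] = 10^(pH − pKa) = 10^(7.9 − 7.48) = 10^0.42 = 2.63.
(b) Fraction as HOCl = 1 / (1 + 2.63) = 0.2755.
(b) HOCl = 0.2755 × 3.63 ppm = 0.9999 ppm.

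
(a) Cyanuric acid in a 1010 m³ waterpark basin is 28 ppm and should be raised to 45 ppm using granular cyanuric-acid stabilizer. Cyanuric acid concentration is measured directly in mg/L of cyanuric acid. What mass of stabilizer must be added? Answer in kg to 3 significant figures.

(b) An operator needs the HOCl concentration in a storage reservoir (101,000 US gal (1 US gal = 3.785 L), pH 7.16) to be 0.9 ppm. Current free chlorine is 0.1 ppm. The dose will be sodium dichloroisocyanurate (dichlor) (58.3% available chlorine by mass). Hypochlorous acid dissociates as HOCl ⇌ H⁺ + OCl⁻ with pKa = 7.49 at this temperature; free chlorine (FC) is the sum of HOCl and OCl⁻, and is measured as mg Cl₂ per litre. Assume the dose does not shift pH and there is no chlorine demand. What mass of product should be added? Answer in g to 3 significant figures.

(a) 17.2 kg; (b) 801 g

(a) Volume: 1010 m³ = 1,010,000 L.
(a) CYA to add: (45 − 28) = 17 mg/L × 1,010,000 L = 17,170 g cyanuric acid.

(b) Volume: 101,000 US gal × 3.785 L/gal = 382,285 L.
(b) [OCl⁻]/[HOCl] = 10^(pH − pKa) = 10^(7.16 − 7.49) = 0.4677; fraction as HOCl = 1/(1 + 0.4677) = 0.6813.
(b) Free chlorine required for 0.9 ppm HOCl: 0.9 / 0.6813 = 1.321 ppm.
(b) FC to add: 1.321 − 0.1 = 1.221 mg/L as Cl₂.
(b) Cl₂ equivalent: 1.221 mg/L × 382,285 L = 466.8 g.
(b) Product at 58.3% available Cl: 466.8 / 0.583 = 800.6 g.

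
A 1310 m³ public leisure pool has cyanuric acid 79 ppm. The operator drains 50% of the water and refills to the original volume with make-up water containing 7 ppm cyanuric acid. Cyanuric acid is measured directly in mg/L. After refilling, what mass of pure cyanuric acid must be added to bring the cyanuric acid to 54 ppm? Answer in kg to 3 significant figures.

14.4 kg

Volume: 1310 m³ = 1,310,000 L.
After draining 50% and refilling: 79 × 0.50 + 7 × 0.50 = 43 ppm.
Deficit to target: 54 − 43 = 11 mg/L.
Mass: 11 mg/L × 1,310,000 L = 14,410 g cyanuric acid.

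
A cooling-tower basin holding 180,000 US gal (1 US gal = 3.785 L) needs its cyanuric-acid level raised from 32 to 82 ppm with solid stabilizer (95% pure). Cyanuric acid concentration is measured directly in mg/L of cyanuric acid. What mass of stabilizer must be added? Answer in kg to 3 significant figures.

35.9 kg

Volume: 180,000 US gal × 3.785 L/gal = 681,300 L.
CYA to add: (82 − 32) = 50 mg/L × 681,300 L = 34,060 g cyanuric acid.
At 95% purity: 34,060 / 0.95 = 35,860 g product.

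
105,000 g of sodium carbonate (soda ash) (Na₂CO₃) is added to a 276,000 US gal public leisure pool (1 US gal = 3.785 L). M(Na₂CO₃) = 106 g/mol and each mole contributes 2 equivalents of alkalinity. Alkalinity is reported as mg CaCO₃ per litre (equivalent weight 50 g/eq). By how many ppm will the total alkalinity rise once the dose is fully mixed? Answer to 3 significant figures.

94.8 ppm

Volume: 276,000 US gal × 3.785 L/gal = 1,044,660 L.
Moles of Na₂CO₃: 105,000 g ÷ 106 g/mol = 990.6 mol → 1981 eq of alkalinity.
As CaCO₃: 1981 eq × 50 g/eq = 99,060 g.
Rise: 99,060 g / 1,044,660 L × 1000 = 94.82 mg/L.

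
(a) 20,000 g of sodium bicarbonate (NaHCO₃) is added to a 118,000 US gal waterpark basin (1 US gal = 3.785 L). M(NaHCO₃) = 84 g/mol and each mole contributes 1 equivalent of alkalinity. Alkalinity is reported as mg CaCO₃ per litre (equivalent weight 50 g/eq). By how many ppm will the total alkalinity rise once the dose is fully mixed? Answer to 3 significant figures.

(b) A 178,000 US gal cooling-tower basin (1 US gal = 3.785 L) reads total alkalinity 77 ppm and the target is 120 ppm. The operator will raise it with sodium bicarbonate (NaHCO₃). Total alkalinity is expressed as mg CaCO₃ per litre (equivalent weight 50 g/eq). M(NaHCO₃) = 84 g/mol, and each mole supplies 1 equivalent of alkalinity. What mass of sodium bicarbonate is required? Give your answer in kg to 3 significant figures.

(a) 26.7 ppm; (b) 48.7 kg

(a) Volume: 118,000 US gal × 3.785 L/gal = 446,630 L.
(a) Moles of NaHCO₃: 20,000 g ÷ 84 g/mol = 238.1 mol → 238.1 eq of alkalinity.
(a) As CaCO₃: 238.1 eq × 50 g/eq = 11,900 g.
(a) Rise: 11,900 g / 446,630 L × 1000 = 26.65 mg/L.

(b) Volume: 178,000 US gal × 3.785 L/gal = 673,730 L.
(b) Alkalinity to add: (120 − 77) = 43 mg/L as CaCO₃ × 673,730 L = 28,970 g as CaCO₃.
(b) Equivalents: 28,970 g ÷ 50 g/eq = 579.4 eq.
(b) NaHCO₃ supplies 1 eq per mole → 579.4 mol.
(b) Mass: 579.4 mol × 84 g/mol = 48,670 g.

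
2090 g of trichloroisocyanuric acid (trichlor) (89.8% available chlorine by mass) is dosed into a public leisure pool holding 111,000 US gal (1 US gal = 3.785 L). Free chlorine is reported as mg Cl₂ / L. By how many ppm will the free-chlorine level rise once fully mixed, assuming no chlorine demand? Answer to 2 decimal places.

Volume: 111,000 US gal × 3.785 L/gal = 420,135 L.
Available chlorine delivered: 2090 g × 0.898 = 1877 g as Cl₂.
Concentration rise: 1877 g / 420,135 L = 4.467 mg/L = 4.47 ppm.

4.47 ppm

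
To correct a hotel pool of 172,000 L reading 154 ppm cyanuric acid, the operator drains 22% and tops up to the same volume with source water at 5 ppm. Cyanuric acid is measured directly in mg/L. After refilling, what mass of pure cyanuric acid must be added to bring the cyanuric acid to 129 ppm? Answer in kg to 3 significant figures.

1.34 kg

After draining 22% and refilling: 154 × 0.78 + 5 × 0.22 = 121.22 ppm.
Deficit to target: 129 − 121.22 = 7.78 mg/L.
Mass: 7.78 mg/L × 172,000 L = 1338 g cyanuric acid.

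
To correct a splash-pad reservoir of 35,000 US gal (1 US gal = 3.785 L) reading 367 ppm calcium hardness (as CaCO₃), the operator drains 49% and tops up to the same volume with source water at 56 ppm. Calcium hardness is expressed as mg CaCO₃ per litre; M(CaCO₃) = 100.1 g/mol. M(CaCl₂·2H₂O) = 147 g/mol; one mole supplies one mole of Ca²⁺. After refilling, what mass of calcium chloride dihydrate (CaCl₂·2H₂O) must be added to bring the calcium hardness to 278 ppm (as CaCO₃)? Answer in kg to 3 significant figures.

12.3 kg

Volume: 35,000 US gal × 3.785 L/gal = 132,475 L.
After draining 49% and refilling: 367 × 0.51 + 56 × 0.49 = 214.61 ppm.
Deficit to target: 278 − 214.61 = 63.39 mg/L.
As CaCO₃: 63.39 mg/L × 132,475 L = 8398 g; ÷ 100.1 = 83.89 mol Ca²⁺.
Mass: 83.89 × 147 = 12,330 g.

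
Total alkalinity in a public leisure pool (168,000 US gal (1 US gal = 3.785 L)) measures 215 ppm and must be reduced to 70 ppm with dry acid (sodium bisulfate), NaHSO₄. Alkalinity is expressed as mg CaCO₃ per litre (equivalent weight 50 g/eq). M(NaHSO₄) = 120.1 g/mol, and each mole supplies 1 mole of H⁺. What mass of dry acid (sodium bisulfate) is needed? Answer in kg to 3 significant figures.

221 kg

Volume: 168,000 US gal × 3.785 L/gal = 635,880 L.
Alkalinity to neutralize: (215 − 70) = 145 mg/L as CaCO₃ × 635,880 L = 92,200 g as CaCO₃.
Equivalents of H⁺ required: 92,200 ÷ 50 g/eq = 1844 eq = 1844 mol NaHSO₄.
Mass of NaHSO₄: 1844 × 120.1 = 221,500 g.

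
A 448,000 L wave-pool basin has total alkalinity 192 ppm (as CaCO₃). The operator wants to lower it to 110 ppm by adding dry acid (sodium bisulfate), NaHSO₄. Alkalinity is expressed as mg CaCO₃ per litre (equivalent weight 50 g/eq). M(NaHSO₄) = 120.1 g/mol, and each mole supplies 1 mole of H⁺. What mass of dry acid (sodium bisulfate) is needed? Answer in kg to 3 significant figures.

88.2 kg

Alkalinity to neutralize: (192 − 110) = 82 mg/L as CaCO₃ × 448,000 L = 36,740 g as CaCO₃.
Equivalents of H⁺ required: 36,740 ÷ 50 g/eq = 734.7 eq = 734.7 mol NaHSO₄.
Mass of NaHSO₄: 734.7 × 120.1 = 88,240 g.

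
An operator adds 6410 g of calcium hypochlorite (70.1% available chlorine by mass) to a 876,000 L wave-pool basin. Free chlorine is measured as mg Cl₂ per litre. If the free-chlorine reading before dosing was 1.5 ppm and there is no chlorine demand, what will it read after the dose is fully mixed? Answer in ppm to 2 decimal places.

6.63 ppm

Available chlorine delivered: 6410 g × 0.701 = 4493 g as Cl₂.
Concentration rise: 4493 g / 876,000 L = 5.129 mg/L = 5.13 ppm.
Final FC: 1.5 + 5.13 = 6.63 ppm.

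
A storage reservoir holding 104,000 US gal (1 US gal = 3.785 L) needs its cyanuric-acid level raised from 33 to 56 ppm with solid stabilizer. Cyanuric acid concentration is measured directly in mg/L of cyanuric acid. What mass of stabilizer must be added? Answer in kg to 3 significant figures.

9.05 kg

Volume: 104,000 US gal × 3.785 L/gal = 393,640 L.
CYA to add: (56 − 33) = 23 mg/L × 393,640 L = 9054 g cyanuric acid.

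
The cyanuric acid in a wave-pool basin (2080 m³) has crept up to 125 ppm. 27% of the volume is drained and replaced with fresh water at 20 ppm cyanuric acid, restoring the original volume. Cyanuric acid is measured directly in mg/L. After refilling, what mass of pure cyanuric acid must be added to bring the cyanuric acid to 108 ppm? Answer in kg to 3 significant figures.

23.6 kg

Volume: 2080 m³ = 2,080,000 L.
After draining 27% and refilling: 125 × 0.73 + 20 × 0.27 = 96.65 ppm.
Deficit to target: 108 − 96.65 = 11.35 mg/L.
Mass: 11.35 mg/L × 2,080,000 L = 23,610 g cyanuric acid.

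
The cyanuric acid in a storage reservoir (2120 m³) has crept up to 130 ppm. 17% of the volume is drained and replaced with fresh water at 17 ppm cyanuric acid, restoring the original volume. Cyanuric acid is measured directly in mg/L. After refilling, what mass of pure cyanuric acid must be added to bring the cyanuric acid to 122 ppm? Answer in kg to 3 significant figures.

23.8 kg

Volume: 2120 m³ = 2,120,000 L.
After draining 17% and refilling: 130 × 0.83 + 17 × 0.17 = 110.79 ppm.
Deficit to target: 122 − 110.79 = 11.21 mg/L.
Mass: 11.21 mg/L × 2,120,000 L = 23,770 g cyanuric acid.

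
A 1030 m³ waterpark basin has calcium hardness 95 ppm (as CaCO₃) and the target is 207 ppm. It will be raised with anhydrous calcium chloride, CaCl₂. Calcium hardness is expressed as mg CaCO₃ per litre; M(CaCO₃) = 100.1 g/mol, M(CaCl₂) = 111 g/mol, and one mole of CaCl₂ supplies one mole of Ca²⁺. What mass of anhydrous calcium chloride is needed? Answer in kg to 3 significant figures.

Volume: 1030 m³ = 1,030,000 L.
Hardness to add: (207 − 95) = 112 mg/L as CaCO₃ × 1,030,000 L = 115,400 g as CaCO₃.
Moles of Ca²⁺ (1 mol Ca²⁺ ≡ 1 mol CaCO₃): 115,400 / 100.1 g/mol = 1152 mol.
Mass of CaCl₂: 1152 × 111 = 127,900 g.

128 kg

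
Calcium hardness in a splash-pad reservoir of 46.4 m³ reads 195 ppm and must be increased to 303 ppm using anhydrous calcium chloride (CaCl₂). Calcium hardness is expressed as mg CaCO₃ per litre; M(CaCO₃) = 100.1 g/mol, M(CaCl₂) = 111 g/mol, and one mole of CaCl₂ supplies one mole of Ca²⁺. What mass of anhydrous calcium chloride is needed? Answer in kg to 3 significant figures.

Volume: 46.4 m³ = 46,400 L.
Hardness to add: (303 − 195) = 108 mg/L as CaCO₃ × 46,400 L = 5011 g as CaCO₃.
Moles of Ca²⁺ (1 mol Ca²⁺ ≡ 1 mol CaCO₃): 5011 / 100.1 g/mol = 50.06 mol.
Mass of CaCl₂: 50.06 × 111 = 5557 g.

5.56 kg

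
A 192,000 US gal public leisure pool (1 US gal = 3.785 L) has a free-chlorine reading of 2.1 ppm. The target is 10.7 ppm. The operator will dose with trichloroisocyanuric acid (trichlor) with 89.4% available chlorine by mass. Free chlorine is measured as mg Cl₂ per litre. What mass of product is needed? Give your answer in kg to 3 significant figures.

6.99 kg

Volume: 192,000 US gal × 3.785 L/gal = 726,720 L.
Chlorine deficit: 10.7 − 2.1 = 8.6 ppm = 8.6 mg/L as Cl₂.
Cl₂ equivalent needed: 8.6 mg/L × 726,720 L = 6,250,000 mg = 6250 g.
Product at 89.4% available chlorine: 6250 / 0.894 = 6991 g.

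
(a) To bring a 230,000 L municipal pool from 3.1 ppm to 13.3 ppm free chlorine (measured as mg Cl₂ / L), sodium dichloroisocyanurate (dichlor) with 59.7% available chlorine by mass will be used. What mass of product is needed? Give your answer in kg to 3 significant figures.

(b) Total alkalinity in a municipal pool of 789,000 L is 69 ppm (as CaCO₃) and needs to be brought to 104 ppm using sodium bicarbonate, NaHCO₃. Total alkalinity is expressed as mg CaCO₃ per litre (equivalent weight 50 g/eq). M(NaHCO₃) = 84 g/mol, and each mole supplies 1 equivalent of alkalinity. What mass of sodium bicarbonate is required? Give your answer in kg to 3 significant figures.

(a) 3.93 kg; (b) 46.4 kg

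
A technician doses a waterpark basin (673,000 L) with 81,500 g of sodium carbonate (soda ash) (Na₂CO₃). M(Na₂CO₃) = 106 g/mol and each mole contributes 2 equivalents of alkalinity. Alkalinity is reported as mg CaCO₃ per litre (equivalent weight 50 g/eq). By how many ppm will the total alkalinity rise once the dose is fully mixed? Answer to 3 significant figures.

114 ppm

Moles of Na₂CO₃: 81,500 g ÷ 106 g/mol = 768.9 mol → 1538 eq of alkalinity.
As CaCO₃: 1538 eq × 50 g/eq = 76,890 g.
Rise: 76,890 g / 673,000 L × 1000 = 114.2 mg/L.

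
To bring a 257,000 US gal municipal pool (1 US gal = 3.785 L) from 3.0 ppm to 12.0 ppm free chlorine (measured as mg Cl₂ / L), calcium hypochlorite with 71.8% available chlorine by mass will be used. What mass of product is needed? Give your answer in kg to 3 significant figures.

Volume: 257,000 US gal × 3.785 L/gal = 972,745 L.
Chlorine deficit: 12.0 − 3.0 = 9 ppm = 9 mg/L as Cl₂.
Cl₂ equivalent needed: 9 mg/L × 972,745 L = 8,755,000 mg = 8755 g.
Product at 71.8% available chlorine: 8755 / 0.718 = 12,190 g.

12.2 kg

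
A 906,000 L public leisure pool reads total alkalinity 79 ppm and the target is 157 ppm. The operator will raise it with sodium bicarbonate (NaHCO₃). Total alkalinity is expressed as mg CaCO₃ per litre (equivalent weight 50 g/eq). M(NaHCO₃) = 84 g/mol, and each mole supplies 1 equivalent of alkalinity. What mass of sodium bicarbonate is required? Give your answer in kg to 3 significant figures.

Alkalinity to add: (157 − 79) = 78 mg/L as CaCO₃ × 906,000 L = 70,670 g as CaCO₃.
Equivalents: 70,670 g ÷ 50 g/eq = 1413 eq.
NaHCO₃ supplies 1 eq per mole → 1413 mol.
Mass: 1413 mol × 84 g/mol = 118,700 g.

119 kg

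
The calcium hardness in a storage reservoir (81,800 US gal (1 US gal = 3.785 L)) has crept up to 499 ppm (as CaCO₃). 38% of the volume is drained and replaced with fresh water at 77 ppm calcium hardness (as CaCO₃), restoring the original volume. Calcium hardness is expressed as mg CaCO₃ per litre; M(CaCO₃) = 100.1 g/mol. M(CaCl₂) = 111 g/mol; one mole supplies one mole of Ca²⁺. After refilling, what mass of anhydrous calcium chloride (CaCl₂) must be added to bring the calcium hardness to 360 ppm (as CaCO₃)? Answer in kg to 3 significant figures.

7.33 kg

Volume: 81,800 US gal × 3.785 L/gal = 309,613 L.
After draining 38% and refilling: 499 × 0.62 + 77 × 0.38 = 338.64 ppm.
Deficit to target: 360 − 338.64 = 21.36 mg/L.
As CaCO₃: 21.36 mg/L × 309,613 L = 6613 g; ÷ 100.1 = 66.07 mol Ca²⁺.
Mass: 66.07 × 111 = 7333 g.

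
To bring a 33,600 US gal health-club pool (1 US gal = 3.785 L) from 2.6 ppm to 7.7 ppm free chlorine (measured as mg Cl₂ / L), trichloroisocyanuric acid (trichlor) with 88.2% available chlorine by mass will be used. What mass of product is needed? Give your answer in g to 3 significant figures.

Volume: 33,600 US gal × 3.785 L/gal = 127,176 L.
Chlorine deficit: 7.7 − 2.6 = 5.1 ppm = 5.1 mg/L as Cl₂.
Cl₂ equivalent needed: 5.1 mg/L × 127,176 L = 648,600 mg = 648.6 g.
Product at 88.2% available chlorine: 648.6 / 0.882 = 735.4 g.

735 g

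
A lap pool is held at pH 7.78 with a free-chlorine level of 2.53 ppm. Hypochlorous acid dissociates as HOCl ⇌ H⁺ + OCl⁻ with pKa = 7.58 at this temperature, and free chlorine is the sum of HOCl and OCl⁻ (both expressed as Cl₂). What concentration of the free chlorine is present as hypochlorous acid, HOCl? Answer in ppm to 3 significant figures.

0.979 ppm

[OCl⁻]/[HOCl] = 10^(pH − pKa) = 10^(7.78 − 7.58) = 10^0.20 = 1.585.
Fraction as HOCl = 1 / (1 + 1.585) = 0.3869.
HOCl = 0.3869 × 2.53 ppm = 0.9788 ppm.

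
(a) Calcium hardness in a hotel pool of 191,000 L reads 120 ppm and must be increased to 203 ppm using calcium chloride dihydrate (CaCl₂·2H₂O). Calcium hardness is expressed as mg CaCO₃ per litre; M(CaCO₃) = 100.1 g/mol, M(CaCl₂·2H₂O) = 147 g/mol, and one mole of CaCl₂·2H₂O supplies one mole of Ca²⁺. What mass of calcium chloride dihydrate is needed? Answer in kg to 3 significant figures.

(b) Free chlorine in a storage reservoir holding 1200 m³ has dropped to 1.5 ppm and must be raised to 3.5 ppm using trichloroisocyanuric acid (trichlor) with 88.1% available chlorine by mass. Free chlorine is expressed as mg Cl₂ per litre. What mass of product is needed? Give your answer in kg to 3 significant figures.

(a) 23.3 kg; (b) 2.72 kg

(a) Hardness to add: (203 − 120) = 83 mg/L as CaCO₃ × 191,000 L = 15,850 g as CaCO₃.
(a) Moles of Ca²⁺ (1 mol Ca²⁺ ≡ 1 mol CaCO₃): 15,850 / 100.1 g/mol = 158.4 mol.
(a) Mass of CaCl₂·2H₂O: 158.4 × 147 = 23,280 g.

(b) Volume: 1200 m³ = 1,200,000 L.
(b) Chlorine deficit: 3.5 − 1.5 = 2 ppm = 2 mg/L as Cl₂.
(b) Cl₂ equivalent needed: 2 mg/L × 1,200,000 L = 2,400,000 mg = 2400 g.
(b) Product at 88.1% available chlorine: 2400 / 0.881 = 2724 g.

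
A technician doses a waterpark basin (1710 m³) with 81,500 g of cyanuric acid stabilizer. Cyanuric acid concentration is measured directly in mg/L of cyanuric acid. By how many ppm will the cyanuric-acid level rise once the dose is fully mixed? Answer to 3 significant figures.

Volume: 1710 m³ = 1,710,000 L.
Rise: 81,500 g / 1,710,000 L × 1000 = 47.66 mg/L.

47.7 ppm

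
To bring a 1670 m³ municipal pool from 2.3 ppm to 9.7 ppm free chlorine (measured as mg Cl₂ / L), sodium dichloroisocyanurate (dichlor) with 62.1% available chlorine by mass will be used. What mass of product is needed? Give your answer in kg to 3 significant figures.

Volume: 1670 m³ = 1,670,000 L.
Chlorine deficit: 9.7 − 2.3 = 7.4 ppm = 7.4 mg/L as Cl₂.
Cl₂ equivalent needed: 7.4 mg/L × 1,670,000 L = 12,360,000 mg = 12,360 g.
Product at 62.1% available chlorine: 12,360 / 0.621 = 19,900 g.

19.9 kg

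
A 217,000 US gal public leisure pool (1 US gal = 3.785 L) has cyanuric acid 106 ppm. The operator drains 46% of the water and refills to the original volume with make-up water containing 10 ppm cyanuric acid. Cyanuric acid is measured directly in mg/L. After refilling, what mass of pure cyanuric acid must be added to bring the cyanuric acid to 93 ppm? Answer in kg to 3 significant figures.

25.6 kg

Volume: 217,000 US gal × 3.785 L/gal = 821,345 L.
After draining 46% and refilling: 106 × 0.54 + 10 × 0.46 = 61.84 ppm.
Deficit to target: 93 − 61.84 = 31.16 mg/L.
Mass: 31.16 mg/L × 821,345 L = 25,590 g cyanuric acid.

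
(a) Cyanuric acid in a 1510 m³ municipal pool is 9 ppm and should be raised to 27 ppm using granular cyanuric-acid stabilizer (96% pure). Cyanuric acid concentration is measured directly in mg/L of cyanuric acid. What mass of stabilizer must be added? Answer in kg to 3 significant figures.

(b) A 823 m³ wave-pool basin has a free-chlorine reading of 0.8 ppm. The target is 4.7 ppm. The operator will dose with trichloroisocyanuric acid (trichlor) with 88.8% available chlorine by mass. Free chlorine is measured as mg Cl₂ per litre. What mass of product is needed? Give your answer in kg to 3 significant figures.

(a) Volume: 1510 m³ = 1,510,000 L.
(a) CYA to add: (27 − 9) = 18 mg/L × 1,510,000 L = 27,180 g cyanuric acid.
(a) At 96% purity: 27,180 / 0.96 = 28,310 g product.

(b) Volume: 823 m³ = 823,000 L.
(b) Chlorine deficit: 4.7 − 0.8 = 3.9 ppm = 3.9 mg/L as Cl₂.
(b) Cl₂ equivalent needed: 3.9 mg/L × 823,000 L = 3,210,000 mg = 3210 g.
(b) Product at 88.8% available chlorine: 3210 / 0.888 = 3615 g.

(a) 28.3 kg; (b) 3.61 kg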